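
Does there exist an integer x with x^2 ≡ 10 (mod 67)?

yes

Factor out 2: 10 = 2·5. Since 67 ≡ 3 (mod 8), (2/67) = -1. Now have -(5/67).
5 ≡ 1 (mod 4), so quadratic reciprocity gives (5/67) = (67/5). Reduce: 67 ≡ 2 (mod 5). Now have -(2/5).
Factor out 2: 2 = 2. Since 5 ≡ 5 (mod 8), (2/5) = -1. Now have (1/5).
(1/5) = 1. Collecting the sign factors: 1.
The Legendre symbol is 1, so x^2 ≡ 10 (mod 67) has solution.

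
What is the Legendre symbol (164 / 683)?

(164 / 683)
  = (41 / 683)    [683 ≡ 3 mod 8 ⇒ (2 / 683)^2 = +1]
  = (683 / 41)    [QR: 41 ≡ 1 mod 4, sign kept]
  = (27 / 41)    [683 ≡ 27 mod 41]
  = (41 / 27)    [QR: 41 ≡ 1 mod 4, sign kept]
  = (14 / 27)    [41 ≡ 14 mod 27]
  = -(7 / 27)    [27 ≡ 3 mod 8 ⇒ (2 / 27) = -1]
  = (27 / 7)    [QR: both ≡ 3 mod 4, sign flips]
  = (6 / 7)    [27 ≡ 6 mod 7]
  = (3 / 7)    [7 ≡ 7 mod 8 ⇒ (2 / 7) = +1]
  = -(7 / 3)    [QR: both ≡ 3 mod 4, sign flips]
  = -(1 / 3)    [7 ≡ 1 mod 3]
  = -1    [(1 / 3) = 1]

-1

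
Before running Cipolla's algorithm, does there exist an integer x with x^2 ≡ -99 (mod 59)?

yes

Reduce the numerator: -99 ≡ 19 (mod 59), so (-99/59) = (19/59).
Both 19 ≡ 3 and 59 ≡ 3 (mod 4), so reciprocity gives (19/59) = -(59/19). Reduce: 59 ≡ 2 (mod 19). Now have -(2/19).
Factor out 2: 2 = 2. Since 19 ≡ 3 (mod 8), (2/19) = -1. Now have (1/19).
(1/19) = 1. Collecting the sign factors: 1.
(-99/59) = 1, and 59 is prime, so -99 is a quadratic residue mod 59.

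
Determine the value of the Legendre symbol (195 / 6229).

(195 / 6229)
  = (6229 / 195)    [QR: 6229 ≡ 1 mod 4, sign kept]
  = (184 / 195)    [6229 ≡ 184 mod 195]
  = -(23 / 195)    [195 ≡ 3 mod 8 ⇒ (2 / 195)^3 = -1]
  = (195 / 23)    [QR: both ≡ 3 mod 4, sign flips]
  = (11 / 23)    [195 ≡ 11 mod 23]
  = -(23 / 11)    [QR: both ≡ 3 mod 4, sign flips]
  = -(1 / 11)    [23 ≡ 1 mod 11]
  = -1    [(1 / 11) = 1]

-1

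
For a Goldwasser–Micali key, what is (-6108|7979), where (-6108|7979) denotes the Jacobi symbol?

1

Reduce the numerator: -6108 ≡ 1871 (mod 7979), so (-6108|7979) = (1871|7979).
Both 1871 ≡ 3 and 7979 ≡ 3 (mod 4), so reciprocity gives (1871|7979) = -(7979|1871). Reduce: 7979 ≡ 495 (mod 1871). Now have -(495|1871).
Both 495 ≡ 3 and 1871 ≡ 3 (mod 4), so reciprocity gives (495|1871) = -(1871|495). Reduce: 1871 ≡ 386 (mod 495). Now have (386|495).
Factor out 2: 386 = 2·193. Since 495 ≡ 7 (mod 8), (2|495) = +1. Now have (193|495).
193 ≡ 1 (mod 4), so quadratic reciprocity gives (193|495) = (495|193). Reduce: 495 ≡ 109 (mod 193). Now have (109|193).
109 ≡ 1 (mod 4), so quadratic reciprocity gives (109|193) = (193|109). Reduce: 193 ≡ 84 (mod 109). Now have (84|109).
Factor out 2: 84 = 2^2·21. Since 109 ≡ 5 (mod 8), (2|109) = -1, and (2|109)^2 = +1. Now have (21|109).
21 ≡ 1 (mod 4), so quadratic reciprocity gives (21|109) = (109|21). Reduce: 109 ≡ 4 (mod 21). Now have (4|21).
Factor out 2: 4 = 2^2. Since 21 ≡ 5 (mod 8), (2|21) = -1, and (2|21)^2 = +1. Now have (1|21).
(1|21) = 1. Collecting the sign factors: 1.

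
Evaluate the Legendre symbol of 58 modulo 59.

-1

Factor out 2: 58 = 2·29. Since 59 ≡ 3 (mod 8), (2/59) = -1. Now have -(29/59).
29 ≡ 1 (mod 4), so quadratic reciprocity gives (29/59) = (59/29). Reduce: 59 ≡ 1 (mod 29). Now have -(1/29).
(1/29) = 1. Collecting the sign factors: -1.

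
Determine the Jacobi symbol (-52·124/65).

By multiplicativity, (-52·124/65) = (-52/65)·(124/65).
First factor (-52/65):
Reduce the numerator: -52 ≡ 13 (mod 65), so (-52/65) = (13/65).
13 ≡ 1 (mod 4), so quadratic reciprocity gives (13/65) = (65/13). Reduce: 65 ≡ 0 (mod 13). Now have (0/13).
The numerator is now 0 with denominator 13 > 1: the symbol is 0.
Second factor (124/65):
Reduce the numerator: 124 ≡ 59 (mod 65), so (124/65) = (59/65).
65 ≡ 1 (mod 4), so quadratic reciprocity gives (59/65) = (65/59). Reduce: 65 ≡ 6 (mod 59). Now have (6/59).
Factor out 2: 6 = 2·3. Since 59 ≡ 3 (mod 8), (2/59) = -1. Now have -(3/59).
Both 3 ≡ 3 and 59 ≡ 3 (mod 4), so reciprocity gives (3/59) = -(59/3). Reduce: 59 ≡ 2 (mod 3). Now have (2/3).
Factor out 2: 2 = 2. Since 3 ≡ 3 (mod 8), (2/3) = -1. Now have -(1/3).
(1/3) = 1. Collecting the sign factors: -1.
Product: (0)·(-1) = 0.

0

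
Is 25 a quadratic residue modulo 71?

25 ≡ 1 (mod 4), so quadratic reciprocity gives (25|71) = (71|25). Reduce: 71 ≡ 21 (mod 25). Now have (21|25).
21 ≡ 1 (mod 4), so quadratic reciprocity gives (21|25) = (25|21). Reduce: 25 ≡ 4 (mod 21). Now have (4|21).
Factor out 2: 4 = 2^2. Since 21 ≡ 5 (mod 8), (2|21) = -1, and (2|21)^2 = +1. Now have (1|21).
(1|21) = 1. Collecting the sign factors: 1.
(25|71) = 1, and 71 is prime, so 25 is a quadratic residue mod 71.

yes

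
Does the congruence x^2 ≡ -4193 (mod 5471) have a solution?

no

Reduce the numerator: -4193 ≡ 1278 (mod 5471), so (-4193/5471) = (1278/5471).
Factor out 2: 1278 = 2·639. Since 5471 ≡ 7 (mod 8), (2/5471) = +1. Now have (639/5471).
Both 639 ≡ 3 and 5471 ≡ 3 (mod 4), so reciprocity gives (639/5471) = -(5471/639). Reduce: 5471 ≡ 359 (mod 639). Now have -(359/639).
Both 359 ≡ 3 and 639 ≡ 3 (mod 4), so reciprocity gives (359/639) = -(639/359). Reduce: 639 ≡ 280 (mod 359). Now have (280/359).
Factor out 2: 280 = 2^3·35. Since 359 ≡ 7 (mod 8), (2/359) = +1, and (2/359)^3 = +1. Now have (35/359).
Both 35 ≡ 3 and 359 ≡ 3 (mod 4), so reciprocity gives (35/359) = -(359/35). Reduce: 359 ≡ 9 (mod 35). Now have -(9/35).
9 ≡ 1 (mod 4), so quadratic reciprocity gives (9/35) = (35/9). Reduce: 35 ≡ 8 (mod 9). Now have -(8/9).
Factor out 2: 8 = 2^3. Since 9 ≡ 1 (mod 8), (2/9) = +1, and (2/9)^3 = +1. Now have -(1/9).
(1/9) = 1. Collecting the sign factors: -1.
(-4193/5471) = -1, and 5471 is prime, so -4193 is not a quadratic residue mod 5471.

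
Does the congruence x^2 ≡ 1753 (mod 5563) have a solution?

(1753|5563)
  = (5563|1753)    [QR: 1753 ≡ 1 mod 4, sign kept]
  = (304|1753)    [5563 ≡ 304 mod 1753]
  = (19|1753)    [1753 ≡ 1 mod 8 ⇒ (2|1753)^4 = +1]
  = (1753|19)    [QR: 1753 ≡ 1 mod 4, sign kept]
  = (5|19)    [1753 ≡ 5 mod 19]
  = (19|5)    [QR: 5 ≡ 1 mod 4, sign kept]
  = (4|5)    [19 ≡ 4 mod 5]
  = (1|5)    [5 ≡ 5 mod 8 ⇒ (2|5)^2 = +1]
  = 1    [(1|5) = 1]
(1753|5563) = 1, and 5563 is prime, so 1753 is a quadratic residue mod 5563.

yes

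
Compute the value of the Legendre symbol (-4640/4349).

(-4640/4349)
  = (4058/4349)    [-4640 ≡ 4058 mod 4349]
  = -(2029/4349)    [4349 ≡ 5 mod 8 ⇒ (2/4349) = -1]
  = -(4349/2029)    [QR: 2029 ≡ 1 mod 4, sign kept]
  = -(291/2029)    [4349 ≡ 291 mod 2029]
  = -(2029/291)    [QR: 2029 ≡ 1 mod 4, sign kept]
  = -(283/291)    [2029 ≡ 283 mod 291]
  = (291/283)    [QR: both ≡ 3 mod 4, sign flips]
  = (8/283)    [291 ≡ 8 mod 283]
  = -(1/283)    [283 ≡ 3 mod 8 ⇒ (2/283)^3 = -1]
  = -1    [(1/283) = 1]

-1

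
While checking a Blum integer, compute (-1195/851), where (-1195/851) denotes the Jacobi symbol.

1

Reduce the numerator: -1195 ≡ 507 (mod 851), so (-1195/851) = (507/851).
Both 507 ≡ 3 and 851 ≡ 3 (mod 4), so reciprocity gives (507/851) = -(851/507). Reduce: 851 ≡ 344 (mod 507). Now have -(344/507).
Factor out 2: 344 = 2^3·43. Since 507 ≡ 3 (mod 8), (2/507) = -1, and (2/507)^3 = -1. Now have (43/507).
Both 43 ≡ 3 and 507 ≡ 3 (mod 4), so reciprocity gives (43/507) = -(507/43). Reduce: 507 ≡ 34 (mod 43). Now have -(34/43).
Factor out 2: 34 = 2·17. Since 43 ≡ 3 (mod 8), (2/43) = -1. Now have (17/43).
17 ≡ 1 (mod 4), so quadratic reciprocity gives (17/43) = (43/17). Reduce: 43 ≡ 9 (mod 17). Now have (9/17).
9 ≡ 1 (mod 4), so quadratic reciprocity gives (9/17) = (17/9). Reduce: 17 ≡ 8 (mod 9). Now have (8/9).
Factor out 2: 8 = 2^3. Since 9 ≡ 1 (mod 8), (2/9) = +1, and (2/9)^3 = +1. Now have (1/9).
(1/9) = 1. Collecting the sign factors: 1.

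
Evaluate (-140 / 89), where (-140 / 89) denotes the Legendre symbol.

-1

(-140 / 89)
  = (140 / 89)    [89 ≡ 1 mod 4 ⇒ (-1 / 89) = +1]
  = (51 / 89)    [140 ≡ 51 mod 89]
  = (89 / 51)    [QR: 89 ≡ 1 mod 4, sign kept]
  = (38 / 51)    [89 ≡ 38 mod 51]
  = -(19 / 51)    [51 ≡ 3 mod 8 ⇒ (2 / 51) = -1]
  = (51 / 19)    [QR: both ≡ 3 mod 4, sign flips]
  = (13 / 19)    [51 ≡ 13 mod 19]
  = (19 / 13)    [QR: 13 ≡ 1 mod 4, sign kept]
  = (6 / 13)    [19 ≡ 6 mod 13]
  = -(3 / 13)    [13 ≡ 5 mod 8 ⇒ (2 / 13) = -1]
  = -(13 / 3)    [QR: 13 ≡ 1 mod 4, sign kept]
  = -(1 / 3)    [13 ≡ 1 mod 3]
  = -1    [(1 / 3) = 1]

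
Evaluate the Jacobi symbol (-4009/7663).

1

Reduce the numerator: -4009 ≡ 3654 (mod 7663), so (-4009/7663) = (3654/7663).
Factor out 2: 3654 = 2·1827. Since 7663 ≡ 7 (mod 8), (2/7663) = +1. Now have (1827/7663).
Both 1827 ≡ 3 and 7663 ≡ 3 (mod 4), so reciprocity gives (1827/7663) = -(7663/1827). Reduce: 7663 ≡ 355 (mod 1827). Now have -(355/1827).
Both 355 ≡ 3 and 1827 ≡ 3 (mod 4), so reciprocity gives (355/1827) = -(1827/355). Reduce: 1827 ≡ 52 (mod 355). Now have (52/355).
Factor out 2: 52 = 2^2·13. Since 355 ≡ 3 (mod 8), (2/355) = -1, and (2/355)^2 = +1. Now have (13/355).
13 ≡ 1 (mod 4), so quadratic reciprocity gives (13/355) = (355/13). Reduce: 355 ≡ 4 (mod 13). Now have (4/13).
Factor out 2: 4 = 2^2. Since 13 ≡ 5 (mod 8), (2/13) = -1, and (2/13)^2 = +1. Now have (1/13).
(1/13) = 1. Collecting the sign factors: 1.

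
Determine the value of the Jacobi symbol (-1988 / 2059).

0

Reduce the numerator: -1988 ≡ 71 (mod 2059), so (-1988 / 2059) = (71 / 2059).
Both 71 ≡ 3 and 2059 ≡ 3 (mod 4), so reciprocity gives (71 / 2059) = -(2059 / 71). Reduce: 2059 ≡ 0 (mod 71). Now have -(0 / 71).
The numerator is now 0 with denominator 71 > 1: the symbol is 0.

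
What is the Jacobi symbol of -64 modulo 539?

Pull out -1: (-64/539) = (-1/539)·(64/539). Since 539 ≡ 3 (mod 4), (-1/539) = -1. Now have -(64/539).
Factor out 2: 64 = 2^6. Since 539 ≡ 3 (mod 8), (2/539) = -1, and (2/539)^6 = +1. Now have -(1/539).
(1/539) = 1. Collecting the sign factors: -1.

-1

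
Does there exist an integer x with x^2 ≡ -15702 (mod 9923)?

(-15702/9923)
  = (4144/9923)    [-15702 ≡ 4144 mod 9923]
  = (259/9923)    [9923 ≡ 3 mod 8 ⇒ (2/9923)^4 = +1]
  = -(9923/259)    [QR: both ≡ 3 mod 4, sign flips]
  = -(81/259)    [9923 ≡ 81 mod 259]
  = -(259/81)    [QR: 81 ≡ 1 mod 4, sign kept]
  = -(16/81)    [259 ≡ 16 mod 81]
  = -(1/81)    [81 ≡ 1 mod 8 ⇒ (2/81)^4 = +1]
  = -1    [(1/81) = 1]
(-15702/9923) = -1, and 9923 is prime, so -15702 is not a quadratic residue mod 9923.

no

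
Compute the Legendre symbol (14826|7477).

-1

(14826|7477)
  = (7349|7477)    [14826 ≡ 7349 mod 7477]
  = (7477|7349)    [QR: 7349 ≡ 1 mod 4, sign kept]
  = (128|7349)    [7477 ≡ 128 mod 7349]
  = -(1|7349)    [7349 ≡ 5 mod 8 ⇒ (2|7349)^7 = -1]
  = -1    [(1|7349) = 1]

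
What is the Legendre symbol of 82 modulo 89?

(82 / 89)
  = (41 / 89)    [89 ≡ 1 mod 8 ⇒ (2 / 89) = +1]
  = (89 / 41)    [QR: 41 ≡ 1 mod 4, sign kept]
  = (7 / 41)    [89 ≡ 7 mod 41]
  = (41 / 7)    [QR: 41 ≡ 1 mod 4, sign kept]
  = (6 / 7)    [41 ≡ 6 mod 7]
  = (3 / 7)    [7 ≡ 7 mod 8 ⇒ (2 / 7) = +1]
  = -(7 / 3)    [QR: both ≡ 3 mod 4, sign flips]
  = -(1 / 3)    [7 ≡ 1 mod 3]
  = -1    [(1 / 3) = 1]

-1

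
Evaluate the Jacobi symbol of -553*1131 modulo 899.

0

By multiplicativity, (-553·1131/899) = (-553/899)·(1131/899).
First factor (-553/899):
(-553/899)
  = (346/899)    [-553 ≡ 346 mod 899]
  = -(173/899)    [899 ≡ 3 mod 8 ⇒ (2/899) = -1]
  = -(899/173)    [QR: 173 ≡ 1 mod 4, sign kept]
  = -(34/173)    [899 ≡ 34 mod 173]
  = (17/173)    [173 ≡ 5 mod 8 ⇒ (2/173) = -1]
  = (173/17)    [QR: 17 ≡ 1 mod 4, sign kept]
  = (3/17)    [173 ≡ 3 mod 17]
  = (17/3)    [QR: 17 ≡ 1 mod 4, sign kept]
  = (2/3)    [17 ≡ 2 mod 3]
  = -(1/3)    [3 ≡ 3 mod 8 ⇒ (2/3) = -1]
  = -1    [(1/3) = 1]
Second factor (1131/899):
(1131/899)
  = (232/899)    [1131 ≡ 232 mod 899]
  = -(29/899)    [899 ≡ 3 mod 8 ⇒ (2/899)^3 = -1]
  = -(899/29)    [QR: 29 ≡ 1 mod 4, sign kept]
  = -(0/29)    [899 ≡ 0 mod 29]
  = 0    [numerator 0, gcd > 1]
Product: (-1)·(0) = 0.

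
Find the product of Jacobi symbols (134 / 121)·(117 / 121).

1

By multiplicativity, (134·117 / 121) = (134 / 121)·(117 / 121).
First factor (134 / 121):
(134 / 121)
  = (13 / 121)    [134 ≡ 13 mod 121]
  = (121 / 13)    [QR: 13 ≡ 1 mod 4, sign kept]
  = (4 / 13)    [121 ≡ 4 mod 13]
  = (1 / 13)    [13 ≡ 5 mod 8 ⇒ (2 / 13)^2 = +1]
  = 1    [(1 / 13) = 1]
Second factor (117 / 121):
(117 / 121)
  = (121 / 117)    [QR: 117 ≡ 1 mod 4, sign kept]
  = (4 / 117)    [121 ≡ 4 mod 117]
  = (1 / 117)    [117 ≡ 5 mod 8 ⇒ (2 / 117)^2 = +1]
  = 1    [(1 / 117) = 1]
Product: (1)·(1) = 1.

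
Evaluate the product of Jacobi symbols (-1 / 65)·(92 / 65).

By multiplicativity, (-1·92 / 65) = (-1 / 65)·(92 / 65).
First factor (-1 / 65):
Reduce the numerator: -1 ≡ 64 (mod 65), so (-1 / 65) = (64 / 65).
Factor out 2: 64 = 2^6. Since 65 ≡ 1 (mod 8), (2 / 65) = +1, and (2 / 65)^6 = +1. Now have (1 / 65).
(1 / 65) = 1. Collecting the sign factors: 1.
Second factor (92 / 65):
Reduce the numerator: 92 ≡ 27 (mod 65), so (92 / 65) = (27 / 65).
65 ≡ 1 (mod 4), so quadratic reciprocity gives (27 / 65) = (65 / 27). Reduce: 65 ≡ 11 (mod 27). Now have (11 / 27).
Both 11 ≡ 3 and 27 ≡ 3 (mod 4), so reciprocity gives (11 / 27) = -(27 / 11). Reduce: 27 ≡ 5 (mod 11). Now have -(5 / 11).
5 ≡ 1 (mod 4), so quadratic reciprocity gives (5 / 11) = (11 / 5). Reduce: 11 ≡ 1 (mod 5). Now have -(1 / 5).
(1 / 5) = 1. Collecting the sign factors: -1.
Product: (1)·(-1) = -1.

-1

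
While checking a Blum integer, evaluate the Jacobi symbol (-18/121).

Reduce the numerator: -18 ≡ 103 (mod 121), so (-18/121) = (103/121).
121 ≡ 1 (mod 4), so quadratic reciprocity gives (103/121) = (121/103). Reduce: 121 ≡ 18 (mod 103). Now have (18/103).
Factor out 2: 18 = 2·9. Since 103 ≡ 7 (mod 8), (2/103) = +1. Now have (9/103).
9 ≡ 1 (mod 4), so quadratic reciprocity gives (9/103) = (103/9). Reduce: 103 ≡ 4 (mod 9). Now have (4/9).
Factor out 2: 4 = 2^2. Since 9 ≡ 1 (mod 8), (2/9) = +1, and (2/9)^2 = +1. Now have (1/9).
(1/9) = 1. Collecting the sign factors: 1.

1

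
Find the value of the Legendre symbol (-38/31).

-1

Pull out -1: (-38/31) = (-1/31)·(38/31). Since 31 ≡ 3 (mod 4), (-1/31) = -1. Now have -(38/31).
Reduce the numerator: 38 ≡ 7 (mod 31), so (38/31) = (7/31).
Both 7 ≡ 3 and 31 ≡ 3 (mod 4), so reciprocity gives (7/31) = -(31/7). Reduce: 31 ≡ 3 (mod 7). Now have (3/7).
Both 3 ≡ 3 and 7 ≡ 3 (mod 4), so reciprocity gives (3/7) = -(7/3). Reduce: 7 ≡ 1 (mod 3). Now have -(1/3).
(1/3) = 1. Collecting the sign factors: -1.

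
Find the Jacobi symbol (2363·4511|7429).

0

By multiplicativity, (2363·4511|7429) = (2363|7429)·(4511|7429).
First factor (2363|7429):
(2363|7429)
  = (7429|2363)    [QR: 7429 ≡ 1 mod 4, sign kept]
  = (340|2363)    [7429 ≡ 340 mod 2363]
  = (85|2363)    [2363 ≡ 3 mod 8 ⇒ (2|2363)^2 = +1]
  = (2363|85)    [QR: 85 ≡ 1 mod 4, sign kept]
  = (68|85)    [2363 ≡ 68 mod 85]
  = (17|85)    [85 ≡ 5 mod 8 ⇒ (2|85)^2 = +1]
  = (85|17)    [QR: 17 ≡ 1 mod 4, sign kept]
  = (0|17)    [85 ≡ 0 mod 17]
  = 0    [numerator 0, gcd > 1]
Second factor (4511|7429):
(4511|7429)
  = (7429|4511)    [QR: 7429 ≡ 1 mod 4, sign kept]
  = (2918|4511)    [7429 ≡ 2918 mod 4511]
  = (1459|4511)    [4511 ≡ 7 mod 8 ⇒ (2|4511) = +1]
  = -(4511|1459)    [QR: both ≡ 3 mod 4, sign flips]
  = -(134|1459)    [4511 ≡ 134 mod 1459]
  = (67|1459)    [1459 ≡ 3 mod 8 ⇒ (2|1459) = -1]
  = -(1459|67)    [QR: both ≡ 3 mod 4, sign flips]
  = -(52|67)    [1459 ≡ 52 mod 67]
  = -(13|67)    [67 ≡ 3 mod 8 ⇒ (2|67)^2 = +1]
  = -(67|13)    [QR: 13 ≡ 1 mod 4, sign kept]
  = -(2|13)    [67 ≡ 2 mod 13]
  = (1|13)    [13 ≡ 5 mod 8 ⇒ (2|13) = -1]
  = 1    [(1|13) = 1]
Product: (0)·(1) = 0.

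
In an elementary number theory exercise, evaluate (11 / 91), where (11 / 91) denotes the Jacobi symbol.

Both 11 ≡ 3 and 91 ≡ 3 (mod 4), so reciprocity gives (11 / 91) = -(91 / 11). Reduce: 91 ≡ 3 (mod 11). Now have -(3 / 11).
Both 3 ≡ 3 and 11 ≡ 3 (mod 4), so reciprocity gives (3 / 11) = -(11 / 3). Reduce: 11 ≡ 2 (mod 3). Now have (2 / 3).
Factor out 2: 2 = 2. Since 3 ≡ 3 (mod 8), (2 / 3) = -1. Now have -(1 / 3).
(1 / 3) = 1. Collecting the sign factors: -1.

-1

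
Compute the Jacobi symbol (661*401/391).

-1

By multiplicativity, (661·401/391) = (661/391)·(401/391).
First factor (661/391):
Reduce the numerator: 661 ≡ 270 (mod 391), so (661/391) = (270/391).
Factor out 2: 270 = 2·135. Since 391 ≡ 7 (mod 8), (2/391) = +1. Now have (135/391).
Both 135 ≡ 3 and 391 ≡ 3 (mod 4), so reciprocity gives (135/391) = -(391/135). Reduce: 391 ≡ 121 (mod 135). Now have -(121/135).
121 ≡ 1 (mod 4), so quadratic reciprocity gives (121/135) = (135/121). Reduce: 135 ≡ 14 (mod 121). Now have -(14/121).
Factor out 2: 14 = 2·7. Since 121 ≡ 1 (mod 8), (2/121) = +1. Now have -(7/121).
121 ≡ 1 (mod 4), so quadratic reciprocity gives (7/121) = (121/7). Reduce: 121 ≡ 2 (mod 7). Now have -(2/7).
Factor out 2: 2 = 2. Since 7 ≡ 7 (mod 8), (2/7) = +1. Now have -(1/7).
(1/7) = 1. Collecting the sign factors: -1.
Second factor (401/391):
Reduce the numerator: 401 ≡ 10 (mod 391), so (401/391) = (10/391).
Factor out 2: 10 = 2·5. Since 391 ≡ 7 (mod 8), (2/391) = +1. Now have (5/391).
5 ≡ 1 (mod 4), so quadratic reciprocity gives (5/391) = (391/5). Reduce: 391 ≡ 1 (mod 5). Now have (1/5).
(1/5) = 1. Collecting the sign factors: 1.
Product: (-1)·(1) = -1.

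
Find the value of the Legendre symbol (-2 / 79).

-1

Reduce the numerator: -2 ≡ 77 (mod 79), so (-2 / 79) = (77 / 79).
77 ≡ 1 (mod 4), so quadratic reciprocity gives (77 / 79) = (79 / 77). Reduce: 79 ≡ 2 (mod 77). Now have (2 / 77).
Factor out 2: 2 = 2. Since 77 ≡ 5 (mod 8), (2 / 77) = -1. Now have -(1 / 77).
(1 / 77) = 1. Collecting the sign factors: -1.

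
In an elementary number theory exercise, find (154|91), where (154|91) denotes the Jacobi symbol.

Reduce the numerator: 154 ≡ 63 (mod 91), so (154|91) = (63|91).
Both 63 ≡ 3 and 91 ≡ 3 (mod 4), so reciprocity gives (63|91) = -(91|63). Reduce: 91 ≡ 28 (mod 63). Now have -(28|63).
Factor out 2: 28 = 2^2·7. Since 63 ≡ 7 (mod 8), (2|63) = +1, and (2|63)^2 = +1. Now have -(7|63).
Both 7 ≡ 3 and 63 ≡ 3 (mod 4), so reciprocity gives (7|63) = -(63|7). Reduce: 63 ≡ 0 (mod 7). Now have (0|7).
The numerator is now 0 with denominator 7 > 1: the symbol is 0.

0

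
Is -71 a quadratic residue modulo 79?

yes

Pull out -1: (-71/79) = (-1/79)·(71/79). Since 79 ≡ 3 (mod 4), (-1/79) = -1. Now have -(71/79).
Both 71 ≡ 3 and 79 ≡ 3 (mod 4), so reciprocity gives (71/79) = -(79/71). Reduce: 79 ≡ 8 (mod 71). Now have (8/71).
Factor out 2: 8 = 2^3. Since 71 ≡ 7 (mod 8), (2/71) = +1, and (2/71)^3 = +1. Now have (1/71).
(1/71) = 1. Collecting the sign factors: 1.
(-71/79) = 1, and 79 is prime, so -71 is a quadratic residue mod 79.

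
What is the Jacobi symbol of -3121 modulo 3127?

-1

(-3121 / 3127)
  = (6 / 3127)    [-3121 ≡ 6 mod 3127]
  = (3 / 3127)    [3127 ≡ 7 mod 8 ⇒ (2 / 3127) = +1]
  = -(3127 / 3)    [QR: both ≡ 3 mod 4, sign flips]
  = -(1 / 3)    [3127 ≡ 1 mod 3]
  = -1    [(1 / 3) = 1]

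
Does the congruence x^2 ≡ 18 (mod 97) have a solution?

yes

Factor out 2: 18 = 2·9. Since 97 ≡ 1 (mod 8), (2/97) = +1. Now have (9/97).
9 ≡ 1 (mod 4), so quadratic reciprocity gives (9/97) = (97/9). Reduce: 97 ≡ 7 (mod 9). Now have (7/9).
9 ≡ 1 (mod 4), so quadratic reciprocity gives (7/9) = (9/7). Reduce: 9 ≡ 2 (mod 7). Now have (2/7).
Factor out 2: 2 = 2. Since 7 ≡ 7 (mod 8), (2/7) = +1. Now have (1/7).
(1/7) = 1. Collecting the sign factors: 1.
(18/97) = 1, and 97 is prime, so 18 is a quadratic residue mod 97.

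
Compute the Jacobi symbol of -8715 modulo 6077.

-1

(-8715/6077)
  = (3439/6077)    [-8715 ≡ 3439 mod 6077]
  = (6077/3439)    [QR: 6077 ≡ 1 mod 4, sign kept]
  = (2638/3439)    [6077 ≡ 2638 mod 3439]
  = (1319/3439)    [3439 ≡ 7 mod 8 ⇒ (2/3439) = +1]
  = -(3439/1319)    [QR: both ≡ 3 mod 4, sign flips]
  = -(801/1319)    [3439 ≡ 801 mod 1319]
  = -(1319/801)    [QR: 801 ≡ 1 mod 4, sign kept]
  = -(518/801)    [1319 ≡ 518 mod 801]
  = -(259/801)    [801 ≡ 1 mod 8 ⇒ (2/801) = +1]
  = -(801/259)    [QR: 801 ≡ 1 mod 4, sign kept]
  = -(24/259)    [801 ≡ 24 mod 259]
  = (3/259)    [259 ≡ 3 mod 8 ⇒ (2/259)^3 = -1]
  = -(259/3)    [QR: both ≡ 3 mod 4, sign flips]
  = -(1/3)    [259 ≡ 1 mod 3]
  = -1    [(1/3) = 1]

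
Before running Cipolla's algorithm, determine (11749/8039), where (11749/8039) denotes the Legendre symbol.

1

(11749/8039)
  = (3710/8039)    [11749 ≡ 3710 mod 8039]
  = (1855/8039)    [8039 ≡ 7 mod 8 ⇒ (2/8039) = +1]
  = -(8039/1855)    [QR: both ≡ 3 mod 4, sign flips]
  = -(619/1855)    [8039 ≡ 619 mod 1855]
  = (1855/619)    [QR: both ≡ 3 mod 4, sign flips]
  = (617/619)    [1855 ≡ 617 mod 619]
  = (619/617)    [QR: 617 ≡ 1 mod 4, sign kept]
  = (2/617)    [619 ≡ 2 mod 617]
  = (1/617)    [617 ≡ 1 mod 8 ⇒ (2/617) = +1]
  = 1    [(1/617) = 1]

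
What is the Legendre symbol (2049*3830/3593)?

By multiplicativity, (2049·3830/3593) = (2049/3593)·(3830/3593).
First factor (2049/3593):
(2049/3593)
  = (3593/2049)    [QR: 2049 ≡ 1 mod 4, sign kept]
  = (1544/2049)    [3593 ≡ 1544 mod 2049]
  = (193/2049)    [2049 ≡ 1 mod 8 ⇒ (2/2049)^3 = +1]
  = (2049/193)    [QR: 193 ≡ 1 mod 4, sign kept]
  = (119/193)    [2049 ≡ 119 mod 193]
  = (193/119)    [QR: 193 ≡ 1 mod 4, sign kept]
  = (74/119)    [193 ≡ 74 mod 119]
  = (37/119)    [119 ≡ 7 mod 8 ⇒ (2/119) = +1]
  = (119/37)    [QR: 37 ≡ 1 mod 4, sign kept]
  = (8/37)    [119 ≡ 8 mod 37]
  = -(1/37)    [37 ≡ 5 mod 8 ⇒ (2/37)^3 = -1]
  = -1    [(1/37) = 1]
Second factor (3830/3593):
(3830/3593)
  = (237/3593)    [3830 ≡ 237 mod 3593]
  = (3593/237)    [QR: 237 ≡ 1 mod 4, sign kept]
  = (38/237)    [3593 ≡ 38 mod 237]
  = -(19/237)    [237 ≡ 5 mod 8 ⇒ (2/237) = -1]
  = -(237/19)    [QR: 237 ≡ 1 mod 4, sign kept]
  = -(9/19)    [237 ≡ 9 mod 19]
  = -(19/9)    [QR: 9 ≡ 1 mod 4, sign kept]
  = -(1/9)    [19 ≡ 1 mod 9]
  = -1    [(1/9) = 1]
Product: (-1)·(-1) = 1.

1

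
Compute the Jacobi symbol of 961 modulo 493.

1

Reduce the numerator: 961 ≡ 468 (mod 493), so (961/493) = (468/493).
Factor out 2: 468 = 2^2·117. Since 493 ≡ 5 (mod 8), (2/493) = -1, and (2/493)^2 = +1. Now have (117/493).
117 ≡ 1 (mod 4), so quadratic reciprocity gives (117/493) = (493/117). Reduce: 493 ≡ 25 (mod 117). Now have (25/117).
25 ≡ 1 (mod 4), so quadratic reciprocity gives (25/117) = (117/25). Reduce: 117 ≡ 17 (mod 25). Now have (17/25).
17 ≡ 1 (mod 4), so quadratic reciprocity gives (17/25) = (25/17). Reduce: 25 ≡ 8 (mod 17). Now have (8/17).
Factor out 2: 8 = 2^3. Since 17 ≡ 1 (mod 8), (2/17) = +1, and (2/17)^3 = +1. Now have (1/17).
(1/17) = 1. Collecting the sign factors: 1.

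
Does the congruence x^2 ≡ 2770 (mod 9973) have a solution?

Factor out 2: 2770 = 2·1385. Since 9973 ≡ 5 (mod 8), (2/9973) = -1. Now have -(1385/9973).
1385 ≡ 1 (mod 4), so quadratic reciprocity gives (1385/9973) = (9973/1385). Reduce: 9973 ≡ 278 (mod 1385). Now have -(278/1385).
Factor out 2: 278 = 2·139. Since 1385 ≡ 1 (mod 8), (2/1385) = +1. Now have -(139/1385).
1385 ≡ 1 (mod 4), so quadratic reciprocity gives (139/1385) = (1385/139). Reduce: 1385 ≡ 134 (mod 139). Now have -(134/139).
Factor out 2: 134 = 2·67. Since 139 ≡ 3 (mod 8), (2/139) = -1. Now have (67/139).
Both 67 ≡ 3 and 139 ≡ 3 (mod 4), so reciprocity gives (67/139) = -(139/67). Reduce: 139 ≡ 5 (mod 67). Now have -(5/67).
5 ≡ 1 (mod 4), so quadratic reciprocity gives (5/67) = (67/5). Reduce: 67 ≡ 2 (mod 5). Now have -(2/5).
Factor out 2: 2 = 2. Since 5 ≡ 5 (mod 8), (2/5) = -1. Now have (1/5).
(1/5) = 1. Collecting the sign factors: 1.
(2770/9973) = 1, and 9973 is prime, so 2770 is a quadratic residue mod 9973.

yes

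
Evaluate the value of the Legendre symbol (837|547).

1

(837|547)
  = (290|547)    [837 ≡ 290 mod 547]
  = -(145|547)    [547 ≡ 3 mod 8 ⇒ (2|547) = -1]
  = -(547|145)    [QR: 145 ≡ 1 mod 4, sign kept]
  = -(112|145)    [547 ≡ 112 mod 145]
  = -(7|145)    [145 ≡ 1 mod 8 ⇒ (2|145)^4 = +1]
  = -(145|7)    [QR: 145 ≡ 1 mod 4, sign kept]
  = -(5|7)    [145 ≡ 5 mod 7]
  = -(7|5)    [QR: 5 ≡ 1 mod 4, sign kept]
  = -(2|5)    [7 ≡ 2 mod 5]
  = (1|5)    [5 ≡ 5 mod 8 ⇒ (2|5) = -1]
  = 1    [(1|5) = 1]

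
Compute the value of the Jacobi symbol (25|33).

25 ≡ 1 (mod 4), so quadratic reciprocity gives (25|33) = (33|25). Reduce: 33 ≡ 8 (mod 25). Now have (8|25).
Factor out 2: 8 = 2^3. Since 25 ≡ 1 (mod 8), (2|25) = +1, and (2|25)^3 = +1. Now have (1|25).
(1|25) = 1. Collecting the sign factors: 1.

1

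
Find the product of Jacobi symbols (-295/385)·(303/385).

0

By multiplicativity, (-295·303/385) = (-295/385)·(303/385).
First factor (-295/385):
Reduce the numerator: -295 ≡ 90 (mod 385), so (-295/385) = (90/385).
Factor out 2: 90 = 2·45. Since 385 ≡ 1 (mod 8), (2/385) = +1. Now have (45/385).
45 ≡ 1 (mod 4), so quadratic reciprocity gives (45/385) = (385/45). Reduce: 385 ≡ 25 (mod 45). Now have (25/45).
25 ≡ 1 (mod 4), so quadratic reciprocity gives (25/45) = (45/25). Reduce: 45 ≡ 20 (mod 25). Now have (20/25).
Factor out 2: 20 = 2^2·5. Since 25 ≡ 1 (mod 8), (2/25) = +1, and (2/25)^2 = +1. Now have (5/25).
5 ≡ 1 (mod 4), so quadratic reciprocity gives (5/25) = (25/5). Reduce: 25 ≡ 0 (mod 5). Now have (0/5).
The numerator is now 0 with denominator 5 > 1: the symbol is 0.
Second factor (303/385):
385 ≡ 1 (mod 4), so quadratic reciprocity gives (303/385) = (385/303). Reduce: 385 ≡ 82 (mod 303). Now have (82/303).
Factor out 2: 82 = 2·41. Since 303 ≡ 7 (mod 8), (2/303) = +1. Now have (41/303).
41 ≡ 1 (mod 4), so quadratic reciprocity gives (41/303) = (303/41). Reduce: 303 ≡ 16 (mod 41). Now have (16/41).
Factor out 2: 16 = 2^4. Since 41 ≡ 1 (mod 8), (2/41) = +1, and (2/41)^4 = +1. Now have (1/41).
(1/41) = 1. Collecting the sign factors: 1.
Product: (0)·(1) = 0.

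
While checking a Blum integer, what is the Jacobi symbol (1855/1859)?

Both 1855 ≡ 3 and 1859 ≡ 3 (mod 4), so reciprocity gives (1855/1859) = -(1859/1855). Reduce: 1859 ≡ 4 (mod 1855). Now have -(4/1855).
Factor out 2: 4 = 2^2. Since 1855 ≡ 7 (mod 8), (2/1855) = +1, and (2/1855)^2 = +1. Now have -(1/1855).
(1/1855) = 1. Collecting the sign factors: -1.

-1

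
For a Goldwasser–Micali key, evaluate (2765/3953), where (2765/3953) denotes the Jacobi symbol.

(2765/3953)
  = (3953/2765)    [QR: 2765 ≡ 1 mod 4, sign kept]
  = (1188/2765)    [3953 ≡ 1188 mod 2765]
  = (297/2765)    [2765 ≡ 5 mod 8 ⇒ (2/2765)^2 = +1]
  = (2765/297)    [QR: 297 ≡ 1 mod 4, sign kept]
  = (92/297)    [2765 ≡ 92 mod 297]
  = (23/297)    [297 ≡ 1 mod 8 ⇒ (2/297)^2 = +1]
  = (297/23)    [QR: 297 ≡ 1 mod 4, sign kept]
  = (21/23)    [297 ≡ 21 mod 23]
  = (23/21)    [QR: 21 ≡ 1 mod 4, sign kept]
  = (2/21)    [23 ≡ 2 mod 21]
  = -(1/21)    [21 ≡ 5 mod 8 ⇒ (2/21) = -1]
  = -1    [(1/21) = 1]

-1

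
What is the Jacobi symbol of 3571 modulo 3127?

1

(3571 / 3127)
  = (444 / 3127)    [3571 ≡ 444 mod 3127]
  = (111 / 3127)    [3127 ≡ 7 mod 8 ⇒ (2 / 3127)^2 = +1]
  = -(3127 / 111)    [QR: both ≡ 3 mod 4, sign flips]
  = -(19 / 111)    [3127 ≡ 19 mod 111]
  = (111 / 19)    [QR: both ≡ 3 mod 4, sign flips]
  = (16 / 19)    [111 ≡ 16 mod 19]
  = (1 / 19)    [19 ≡ 3 mod 8 ⇒ (2 / 19)^4 = +1]
  = 1    [(1 / 19) = 1]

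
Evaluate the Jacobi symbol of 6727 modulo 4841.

(6727/4841)
  = (1886/4841)    [6727 ≡ 1886 mod 4841]
  = (943/4841)    [4841 ≡ 1 mod 8 ⇒ (2/4841) = +1]
  = (4841/943)    [QR: 4841 ≡ 1 mod 4, sign kept]
  = (126/943)    [4841 ≡ 126 mod 943]
  = (63/943)    [943 ≡ 7 mod 8 ⇒ (2/943) = +1]
  = -(943/63)    [QR: both ≡ 3 mod 4, sign flips]
  = -(61/63)    [943 ≡ 61 mod 63]
  = -(63/61)    [QR: 61 ≡ 1 mod 4, sign kept]
  = -(2/61)    [63 ≡ 2 mod 61]
  = (1/61)    [61 ≡ 5 mod 8 ⇒ (2/61) = -1]
  = 1    [(1/61) = 1]

1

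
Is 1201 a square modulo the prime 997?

(1201/997)
  = (204/997)    [1201 ≡ 204 mod 997]
  = (51/997)    [997 ≡ 5 mod 8 ⇒ (2/997)^2 = +1]
  = (997/51)    [QR: 997 ≡ 1 mod 4, sign kept]
  = (28/51)    [997 ≡ 28 mod 51]
  = (7/51)    [51 ≡ 3 mod 8 ⇒ (2/51)^2 = +1]
  = -(51/7)    [QR: both ≡ 3 mod 4, sign flips]
  = -(2/7)    [51 ≡ 2 mod 7]
  = -(1/7)    [7 ≡ 7 mod 8 ⇒ (2/7) = +1]
  = -1    [(1/7) = 1]
(1201/997) = -1, and 997 is prime, so 1201 is not a quadratic residue mod 997.

no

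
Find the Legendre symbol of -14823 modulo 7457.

-1

Pull out -1: (-14823 / 7457) = (-1 / 7457)·(14823 / 7457). Since 7457 ≡ 1 (mod 4), (-1 / 7457) = +1. Now have (14823 / 7457).
Reduce the numerator: 14823 ≡ 7366 (mod 7457), so (14823 / 7457) = (7366 / 7457).
Factor out 2: 7366 = 2·3683. Since 7457 ≡ 1 (mod 8), (2 / 7457) = +1. Now have (3683 / 7457).
7457 ≡ 1 (mod 4), so quadratic reciprocity gives (3683 / 7457) = (7457 / 3683). Reduce: 7457 ≡ 91 (mod 3683). Now have (91 / 3683).
Both 91 ≡ 3 and 3683 ≡ 3 (mod 4), so reciprocity gives (91 / 3683) = -(3683 / 91). Reduce: 3683 ≡ 43 (mod 91). Now have -(43 / 91).
Both 43 ≡ 3 and 91 ≡ 3 (mod 4), so reciprocity gives (43 / 91) = -(91 / 43). Reduce: 91 ≡ 5 (mod 43). Now have (5 / 43).
5 ≡ 1 (mod 4), so quadratic reciprocity gives (5 / 43) = (43 / 5). Reduce: 43 ≡ 3 (mod 5). Now have (3 / 5).
5 ≡ 1 (mod 4), so quadratic reciprocity gives (3 / 5) = (5 / 3). Reduce: 5 ≡ 2 (mod 3). Now have (2 / 3).
Factor out 2: 2 = 2. Since 3 ≡ 3 (mod 8), (2 / 3) = -1. Now have -(1 / 3).
(1 / 3) = 1. Collecting the sign factors: -1.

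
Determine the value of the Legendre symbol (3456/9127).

-1

Factor out 2: 3456 = 2^7·27. Since 9127 ≡ 7 (mod 8), (2/9127) = +1, and (2/9127)^7 = +1. Now have (27/9127).
Both 27 ≡ 3 and 9127 ≡ 3 (mod 4), so reciprocity gives (27/9127) = -(9127/27). Reduce: 9127 ≡ 1 (mod 27). Now have -(1/27).
(1/27) = 1. Collecting the sign factors: -1.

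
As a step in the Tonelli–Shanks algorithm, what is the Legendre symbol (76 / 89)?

-1

Factor out 2: 76 = 2^2·19. Since 89 ≡ 1 (mod 8), (2 / 89) = +1, and (2 / 89)^2 = +1. Now have (19 / 89).
89 ≡ 1 (mod 4), so quadratic reciprocity gives (19 / 89) = (89 / 19). Reduce: 89 ≡ 13 (mod 19). Now have (13 / 19).
13 ≡ 1 (mod 4), so quadratic reciprocity gives (13 / 19) = (19 / 13). Reduce: 19 ≡ 6 (mod 13). Now have (6 / 13).
Factor out 2: 6 = 2·3. Since 13 ≡ 5 (mod 8), (2 / 13) = -1. Now have -(3 / 13).
13 ≡ 1 (mod 4), so quadratic reciprocity gives (3 / 13) = (13 / 3). Reduce: 13 ≡ 1 (mod 3). Now have -(1 / 3).
(1 / 3) = 1. Collecting the sign factors: -1.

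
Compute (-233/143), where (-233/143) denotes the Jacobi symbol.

Reduce the numerator: -233 ≡ 53 (mod 143), so (-233/143) = (53/143).
53 ≡ 1 (mod 4), so quadratic reciprocity gives (53/143) = (143/53). Reduce: 143 ≡ 37 (mod 53). Now have (37/53).
37 ≡ 1 (mod 4), so quadratic reciprocity gives (37/53) = (53/37). Reduce: 53 ≡ 16 (mod 37). Now have (16/37).
Factor out 2: 16 = 2^4. Since 37 ≡ 5 (mod 8), (2/37) = -1, and (2/37)^4 = +1. Now have (1/37).
(1/37) = 1. Collecting the sign factors: 1.

1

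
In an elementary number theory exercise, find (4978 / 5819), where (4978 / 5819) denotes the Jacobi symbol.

Factor out 2: 4978 = 2·2489. Since 5819 ≡ 3 (mod 8), (2 / 5819) = -1. Now have -(2489 / 5819).
2489 ≡ 1 (mod 4), so quadratic reciprocity gives (2489 / 5819) = (5819 / 2489). Reduce: 5819 ≡ 841 (mod 2489). Now have -(841 / 2489).
841 ≡ 1 (mod 4), so quadratic reciprocity gives (841 / 2489) = (2489 / 841). Reduce: 2489 ≡ 807 (mod 841). Now have -(807 / 841).
841 ≡ 1 (mod 4), so quadratic reciprocity gives (807 / 841) = (841 / 807). Reduce: 841 ≡ 34 (mod 807). Now have -(34 / 807).
Factor out 2: 34 = 2·17. Since 807 ≡ 7 (mod 8), (2 / 807) = +1. Now have -(17 / 807).
17 ≡ 1 (mod 4), so quadratic reciprocity gives (17 / 807) = (807 / 17). Reduce: 807 ≡ 8 (mod 17). Now have -(8 / 17).
Factor out 2: 8 = 2^3. Since 17 ≡ 1 (mod 8), (2 / 17) = +1, and (2 / 17)^3 = +1. Now have -(1 / 17).
(1 / 17) = 1. Collecting the sign factors: -1.

-1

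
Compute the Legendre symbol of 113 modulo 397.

-1

113 ≡ 1 (mod 4), so quadratic reciprocity gives (113|397) = (397|113). Reduce: 397 ≡ 58 (mod 113). Now have (58|113).
Factor out 2: 58 = 2·29. Since 113 ≡ 1 (mod 8), (2|113) = +1. Now have (29|113).
29 ≡ 1 (mod 4), so quadratic reciprocity gives (29|113) = (113|29). Reduce: 113 ≡ 26 (mod 29). Now have (26|29).
Factor out 2: 26 = 2·13. Since 29 ≡ 5 (mod 8), (2|29) = -1. Now have -(13|29).
13 ≡ 1 (mod 4), so quadratic reciprocity gives (13|29) = (29|13). Reduce: 29 ≡ 3 (mod 13). Now have -(3|13).
13 ≡ 1 (mod 4), so quadratic reciprocity gives (3|13) = (13|3). Reduce: 13 ≡ 1 (mod 3). Now have -(1|3).
(1|3) = 1. Collecting the sign factors: -1.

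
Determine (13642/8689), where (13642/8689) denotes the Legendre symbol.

Reduce the numerator: 13642 ≡ 4953 (mod 8689), so (13642/8689) = (4953/8689).
4953 ≡ 1 (mod 4), so quadratic reciprocity gives (4953/8689) = (8689/4953). Reduce: 8689 ≡ 3736 (mod 4953). Now have (3736/4953).
Factor out 2: 3736 = 2^3·467. Since 4953 ≡ 1 (mod 8), (2/4953) = +1, and (2/4953)^3 = +1. Now have (467/4953).
4953 ≡ 1 (mod 4), so quadratic reciprocity gives (467/4953) = (4953/467). Reduce: 4953 ≡ 283 (mod 467). Now have (283/467).
Both 283 ≡ 3 and 467 ≡ 3 (mod 4), so reciprocity gives (283/467) = -(467/283). Reduce: 467 ≡ 184 (mod 283). Now have -(184/283).
Factor out 2: 184 = 2^3·23. Since 283 ≡ 3 (mod 8), (2/283) = -1, and (2/283)^3 = -1. Now have (23/283).
Both 23 ≡ 3 and 283 ≡ 3 (mod 4), so reciprocity gives (23/283) = -(283/23). Reduce: 283 ≡ 7 (mod 23). Now have -(7/23).
Both 7 ≡ 3 and 23 ≡ 3 (mod 4), so reciprocity gives (7/23) = -(23/7). Reduce: 23 ≡ 2 (mod 7). Now have (2/7).
Factor out 2: 2 = 2. Since 7 ≡ 7 (mod 8), (2/7) = +1. Now have (1/7).
(1/7) = 1. Collecting the sign factors: 1.

1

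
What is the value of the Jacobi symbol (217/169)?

1

(217/169)
  = (48/169)    [217 ≡ 48 mod 169]
  = (3/169)    [169 ≡ 1 mod 8 ⇒ (2/169)^4 = +1]
  = (169/3)    [QR: 169 ≡ 1 mod 4, sign kept]
  = (1/3)    [169 ≡ 1 mod 3]
  = 1    [(1/3) = 1]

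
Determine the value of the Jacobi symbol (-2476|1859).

-1

Reduce the numerator: -2476 ≡ 1242 (mod 1859), so (-2476|1859) = (1242|1859).
Factor out 2: 1242 = 2·621. Since 1859 ≡ 3 (mod 8), (2|1859) = -1. Now have -(621|1859).
621 ≡ 1 (mod 4), so quadratic reciprocity gives (621|1859) = (1859|621). Reduce: 1859 ≡ 617 (mod 621). Now have -(617|621).
617 ≡ 1 (mod 4), so quadratic reciprocity gives (617|621) = (621|617). Reduce: 621 ≡ 4 (mod 617). Now have -(4|617).
Factor out 2: 4 = 2^2. Since 617 ≡ 1 (mod 8), (2|617) = +1, and (2|617)^2 = +1. Now have -(1|617).
(1|617) = 1. Collecting the sign factors: -1.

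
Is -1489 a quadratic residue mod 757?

(-1489|757)
  = (25|757)    [-1489 ≡ 25 mod 757]
  = (757|25)    [QR: 25 ≡ 1 mod 4, sign kept]
  = (7|25)    [757 ≡ 7 mod 25]
  = (25|7)    [QR: 25 ≡ 1 mod 4, sign kept]
  = (4|7)    [25 ≡ 4 mod 7]
  = (1|7)    [7 ≡ 7 mod 8 ⇒ (2|7)^2 = +1]
  = 1    [(1|7) = 1]
(-1489|757) = 1, and 757 is prime, so -1489 is a quadratic residue mod 757.

yes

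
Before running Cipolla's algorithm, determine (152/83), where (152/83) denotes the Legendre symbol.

1

(152/83)
  = (69/83)    [152 ≡ 69 mod 83]
  = (83/69)    [QR: 69 ≡ 1 mod 4, sign kept]
  = (14/69)    [83 ≡ 14 mod 69]
  = -(7/69)    [69 ≡ 5 mod 8 ⇒ (2/69) = -1]
  = -(69/7)    [QR: 69 ≡ 1 mod 4, sign kept]
  = -(6/7)    [69 ≡ 6 mod 7]
  = -(3/7)    [7 ≡ 7 mod 8 ⇒ (2/7) = +1]
  = (7/3)    [QR: both ≡ 3 mod 4, sign flips]
  = (1/3)    [7 ≡ 1 mod 3]
  = 1    [(1/3) = 1]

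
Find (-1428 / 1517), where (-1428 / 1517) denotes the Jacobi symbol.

(-1428 / 1517)
  = (89 / 1517)    [-1428 ≡ 89 mod 1517]
  = (1517 / 89)    [QR: 89 ≡ 1 mod 4, sign kept]
  = (4 / 89)    [1517 ≡ 4 mod 89]
  = (1 / 89)    [89 ≡ 1 mod 8 ⇒ (2 / 89)^2 = +1]
  = 1    [(1 / 89) = 1]

1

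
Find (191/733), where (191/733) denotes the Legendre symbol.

733 ≡ 1 (mod 4), so quadratic reciprocity gives (191/733) = (733/191). Reduce: 733 ≡ 160 (mod 191). Now have (160/191).
Factor out 2: 160 = 2^5·5. Since 191 ≡ 7 (mod 8), (2/191) = +1, and (2/191)^5 = +1. Now have (5/191).
5 ≡ 1 (mod 4), so quadratic reciprocity gives (5/191) = (191/5). Reduce: 191 ≡ 1 (mod 5). Now have (1/5).
(1/5) = 1. Collecting the sign factors: 1.

1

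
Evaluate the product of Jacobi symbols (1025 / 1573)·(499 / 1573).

1

By multiplicativity, (1025·499 / 1573) = (1025 / 1573)·(499 / 1573).
First factor (1025 / 1573):
1025 ≡ 1 (mod 4), so quadratic reciprocity gives (1025 / 1573) = (1573 / 1025). Reduce: 1573 ≡ 548 (mod 1025). Now have (548 / 1025).
Factor out 2: 548 = 2^2·137. Since 1025 ≡ 1 (mod 8), (2 / 1025) = +1, and (2 / 1025)^2 = +1. Now have (137 / 1025).
137 ≡ 1 (mod 4), so quadratic reciprocity gives (137 / 1025) = (1025 / 137). Reduce: 1025 ≡ 66 (mod 137). Now have (66 / 137).
Factor out 2: 66 = 2·33. Since 137 ≡ 1 (mod 8), (2 / 137) = +1. Now have (33 / 137).
33 ≡ 1 (mod 4), so quadratic reciprocity gives (33 / 137) = (137 / 33). Reduce: 137 ≡ 5 (mod 33). Now have (5 / 33).
5 ≡ 1 (mod 4), so quadratic reciprocity gives (5 / 33) = (33 / 5). Reduce: 33 ≡ 3 (mod 5). Now have (3 / 5).
5 ≡ 1 (mod 4), so quadratic reciprocity gives (3 / 5) = (5 / 3). Reduce: 5 ≡ 2 (mod 3). Now have (2 / 3).
Factor out 2: 2 = 2. Since 3 ≡ 3 (mod 8), (2 / 3) = -1. Now have -(1 / 3).
(1 / 3) = 1. Collecting the sign factors: -1.
Second factor (499 / 1573):
1573 ≡ 1 (mod 4), so quadratic reciprocity gives (499 / 1573) = (1573 / 499). Reduce: 1573 ≡ 76 (mod 499). Now have (76 / 499).
Factor out 2: 76 = 2^2·19. Since 499 ≡ 3 (mod 8), (2 / 499) = -1, and (2 / 499)^2 = +1. Now have (19 / 499).
Both 19 ≡ 3 and 499 ≡ 3 (mod 4), so reciprocity gives (19 / 499) = -(499 / 19). Reduce: 499 ≡ 5 (mod 19). Now have -(5 / 19).
5 ≡ 1 (mod 4), so quadratic reciprocity gives (5 / 19) = (19 / 5). Reduce: 19 ≡ 4 (mod 5). Now have -(4 / 5).
Factor out 2: 4 = 2^2. Since 5 ≡ 5 (mod 8), (2 / 5) = -1, and (2 / 5)^2 = +1. Now have -(1 / 5).
(1 / 5) = 1. Collecting the sign factors: -1.
Product: (-1)·(-1) = 1.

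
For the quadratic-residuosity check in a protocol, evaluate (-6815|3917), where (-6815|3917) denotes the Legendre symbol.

Reduce the numerator: -6815 ≡ 1019 (mod 3917), so (-6815|3917) = (1019|3917).
3917 ≡ 1 (mod 4), so quadratic reciprocity gives (1019|3917) = (3917|1019). Reduce: 3917 ≡ 860 (mod 1019). Now have (860|1019).
Factor out 2: 860 = 2^2·215. Since 1019 ≡ 3 (mod 8), (2|1019) = -1, and (2|1019)^2 = +1. Now have (215|1019).
Both 215 ≡ 3 and 1019 ≡ 3 (mod 4), so reciprocity gives (215|1019) = -(1019|215). Reduce: 1019 ≡ 159 (mod 215). Now have -(159|215).
Both 159 ≡ 3 and 215 ≡ 3 (mod 4), so reciprocity gives (159|215) = -(215|159). Reduce: 215 ≡ 56 (mod 159). Now have (56|159).
Factor out 2: 56 = 2^3·7. Since 159 ≡ 7 (mod 8), (2|159) = +1, and (2|159)^3 = +1. Now have (7|159).
Both 7 ≡ 3 and 159 ≡ 3 (mod 4), so reciprocity gives (7|159) = -(159|7). Reduce: 159 ≡ 5 (mod 7). Now have -(5|7).
5 ≡ 1 (mod 4), so quadratic reciprocity gives (5|7) = (7|5). Reduce: 7 ≡ 2 (mod 5). Now have -(2|5).
Factor out 2: 2 = 2. Since 5 ≡ 5 (mod 8), (2|5) = -1. Now have (1|5).
(1|5) = 1. Collecting the sign factors: 1.

1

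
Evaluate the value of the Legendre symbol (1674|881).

1

(1674|881)
  = (793|881)    [1674 ≡ 793 mod 881]
  = (881|793)    [QR: 793 ≡ 1 mod 4, sign kept]
  = (88|793)    [881 ≡ 88 mod 793]
  = (11|793)    [793 ≡ 1 mod 8 ⇒ (2|793)^3 = +1]
  = (793|11)    [QR: 793 ≡ 1 mod 4, sign kept]
  = (1|11)    [793 ≡ 1 mod 11]
  = 1    [(1|11) = 1]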